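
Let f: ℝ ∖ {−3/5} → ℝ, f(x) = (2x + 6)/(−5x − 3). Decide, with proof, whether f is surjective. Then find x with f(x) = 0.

If f(x) = −2/5, cross-multiplying gives −5(2x + 6) = 2(−5x − 3), which simplifies to −30 = −6 — false.  So −2/5 has no preimage and f is not surjective.
Solving f(x) = 0: cross-multiplying gives 2x + 6 = 0(−5x − 3), which rearranges to 2x = −6, so x = −3.

-3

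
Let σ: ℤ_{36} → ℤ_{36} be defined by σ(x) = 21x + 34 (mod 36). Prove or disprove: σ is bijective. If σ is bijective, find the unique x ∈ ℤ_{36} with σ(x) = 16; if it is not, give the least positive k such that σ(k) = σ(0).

12

We have gcd(21, 36) = 3 > 1. Taking a = 0 and b = 12: σ(0) = 34 and σ(12) = 21·12 + 34 = 286 ≡ 34 (mod 36).
So σ(0) = σ(12) while 0 ≠ 12, therefore σ is not injective, hence not bijective.
Since σ is not bijective, we find the least positive k with σ(k) = σ(0): this means 21k ≡ 0 (mod 36), i.e. 36 ∣ 21k. Since gcd(21, 36) = 3, dividing through by 3 this holds exactly when 12 ∣ 7k, and as gcd(7, 12) = 1, exactly when 12 ∣ k.
The smallest positive such k is 12.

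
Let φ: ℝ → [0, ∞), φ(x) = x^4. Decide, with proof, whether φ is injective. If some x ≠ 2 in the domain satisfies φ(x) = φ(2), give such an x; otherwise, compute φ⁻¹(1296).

-2

φ(2) = 16 = (−2)^4 = φ(−2) (since 4 is even), with 2 ≠ −2. So φ is not injective.
For the follow-up, such an x exists: taking x = −2 ∈ ℝ gives φ(−2) = 16 = φ(2) with −2 ≠ 2.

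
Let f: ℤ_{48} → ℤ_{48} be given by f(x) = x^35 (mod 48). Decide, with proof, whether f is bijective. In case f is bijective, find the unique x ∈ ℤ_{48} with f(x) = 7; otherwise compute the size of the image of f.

27

f(0) = 0^35 = 0.
f(6): Repeated squaring mod 48: 6^1 ≡ 6, 6^2 ≡ 6² = 36, 6^4 ≡ 36² = 1296 ≡ 0, 6^8 ≡ 0² = 0, 6^16 ≡ 0² = 0, 6^32 ≡ 0² = 0. Since 35 = 32 + 2 + 1, 6^35 ≡ 0·36·6: 0·36 = 0, then 0·6 = 0. So 6^35 ≡ 0 (mod 48).
So f(0) = f(6) = 0 while 0 ≠ 6, thus f is not injective, hence not bijective.
Since f is not bijective, we determine |image(f)|. Computing x^35 mod 48 for each x (by repeated squaring, reducing mod 48 at every step), the values f(0), f(1), …, f(47) are: 0, 1, 32, 27, 16, 29, 0, 7, 32, 9, 16, 35, 0, 37, 32, 15, 16, 17, 0, 43, 32, 45, 16, 23, 0, 25, 32, 3, 16, 5, 0, 31, 32, 33, 16, 11, 0, 13, 32, 39, 16, 41, 0, 19, 32, 21, 16, 47.
The distinct values are {0, 1, 3, 5, 7, 9, 11, 13, 15, 16, 17, 19, 21, 23, 25, 27, 29, 31, 32, 33, 35, 37, 39, 41, 43, 45, 47}; there are 27 of them.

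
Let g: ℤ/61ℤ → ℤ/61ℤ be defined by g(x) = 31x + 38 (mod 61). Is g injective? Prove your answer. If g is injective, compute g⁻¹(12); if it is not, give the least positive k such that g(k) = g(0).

If g(s) = g(t), then 31s ≡ 31t (mod 61). Because gcd(31, 61) = 1, we may cancel 31 to get s ≡ t (mod 61).
Hence g is injective.
We now compute 31⁻¹ mod 61 explicitly. Euclid's algorithm: 61 = 1·31 + 30, 31 = 1·30 + 1; back-substituting gives 1 = 2·31 − 1·61, so 31⁻¹ ≡ 2 (mod 61).
Since g is injective, we find g⁻¹(12): we need 31x ≡ 12 − 38 ≡ 35 (mod 61). Using 31⁻¹ = 2: x ≡ 2·35 = 70 = 1·61 + 9, so x = 9.
Check: g(9) = 31·9 + 38 = 317 = 5·61 + 12 ≡ 12 (mod 61).

9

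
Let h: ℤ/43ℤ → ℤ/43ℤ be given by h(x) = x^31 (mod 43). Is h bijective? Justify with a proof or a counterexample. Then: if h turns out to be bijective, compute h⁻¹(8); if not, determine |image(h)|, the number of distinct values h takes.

2

Since 43 is prime, the nonzero elements of ℤ/43ℤ form a cyclic group of order 42.
As gcd(31, 42) = 1, raising to the 31st power is a bijection on this group: if u^31 ≡ v^31 then (uv^{−1})^31 = 1, and the only element of order dividing gcd(31, 42) = 1 is 1, so u = v.
With h(0) = 0 this makes h injective on all of ℤ/43ℤ, hence bijective (finite equal-size domain and codomain). In particular h is bijective.
Since h is bijective, we find the preimage of 8. The inverse of x ↦ x^31 on (ℤ/43ℤ)^× is x ↦ x^19, because 31·19 = 589 = 14·42 + 1 ≡ 1 (mod 42) and x^{42} = 1 for x ≠ 0 (Fermat). So h⁻¹(8) = 8^19 mod 43.
Repeated squaring mod 43: 8^1 ≡ 8, 8^2 ≡ 8² = 64 ≡ 21, 8^4 ≡ 21² = 441 ≡ 11, 8^8 ≡ 11² = 121 ≡ 35, 8^16 ≡ 35² = 1225 ≡ 21. Since 19 = 16 + 2 + 1, 8^19 ≡ 21·21·8: 21·21 = 441 ≡ 11, then 11·8 = 88 ≡ 2. So 8^19 ≡ 2 (mod 43).
Hence h⁻¹(8) = 2.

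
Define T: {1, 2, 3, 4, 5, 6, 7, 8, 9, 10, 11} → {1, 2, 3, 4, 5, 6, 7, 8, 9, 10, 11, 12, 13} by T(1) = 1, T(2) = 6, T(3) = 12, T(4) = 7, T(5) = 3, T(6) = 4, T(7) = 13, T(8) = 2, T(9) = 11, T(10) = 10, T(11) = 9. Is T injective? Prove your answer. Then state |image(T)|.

11

The values T(1), …, T(11) are 1, 6, 12, 7, 3, 4, 13, 2, 11, 10, 9 — all distinct.
So T(x_1) = T(x_2) only when x_1 = x_2, and T is injective.
The image of T is {1, 2, 3, 4, 6, 7, 9, 10, 11, 12, 13}, which has 11 elements.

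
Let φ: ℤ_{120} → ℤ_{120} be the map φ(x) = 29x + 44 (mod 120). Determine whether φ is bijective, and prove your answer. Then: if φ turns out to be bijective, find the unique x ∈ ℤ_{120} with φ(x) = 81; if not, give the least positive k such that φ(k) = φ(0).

113

Suppose φ(a) = φ(b) in ℤ_{120}. Then 29a + 44 ≡ 29b + 44 (mod 120), therefore 29(a − b) ≡ 0 (mod 120).
Since gcd(29, 120) = 1, 29 is invertible modulo 120, thus a − b ≡ 0 (mod 120), i.e. a = b.
We now compute 29⁻¹ mod 120 explicitly. Euclid's algorithm: 120 = 4·29 + 4, 29 = 7·4 + 1; back-substituting gives 1 = 29·29 − 7·120, so 29⁻¹ ≡ 29 (mod 120).
For any y ∈ ℤ_{120}, x = 29(y − 44) mod 120 satisfies φ(x) = 29·29(y − 44) + 44 ≡ y (since 29·29 ≡ 1 mod 120). So every y has a preimage.
So φ is bijective.
Since φ is bijective, we compute φ⁻¹(81): solve 29x + 44 ≡ 81 (mod 120), i.e. 29x ≡ 37 (mod 120).
Multiplying by 29⁻¹ = 29 gives x ≡ 29·37 = 1073 = 8·120 + 113 ≡ 113 (mod 120).
Check: φ(113) = 29·113 + 44 = 3321 = 27·120 + 81 ≡ 81 (mod 120).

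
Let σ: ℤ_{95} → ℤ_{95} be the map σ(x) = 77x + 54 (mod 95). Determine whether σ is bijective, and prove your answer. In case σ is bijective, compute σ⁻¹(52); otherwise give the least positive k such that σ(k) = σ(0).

By definition, injectivity means: for all x_1, x_2 in the domain, σ(x_1) = σ(x_2) implies x_1 = x_2.
If σ(x_1) = σ(x_2), then 77x_1 ≡ 77x_2 (mod 95). Because gcd(77, 95) = 1, we may cancel 77 to get x_1 ≡ x_2 (mod 95).
We now compute 77⁻¹ mod 95 explicitly. Euclid's algorithm: 95 = 1·77 + 18, 77 = 4·18 + 5, 18 = 3·5 + 3, 5 = 1·3 + 2, 3 = 1·2 + 1; back-substituting gives 1 = 58·77 − 47·95, so 77⁻¹ ≡ 58 (mod 95).
For any y ∈ ℤ_{95}, x = 58(y − 54) mod 95 satisfies σ(x) = 77·58(y − 54) + 54 ≡ y (since 77·58 ≡ 1 mod 95). So every y has a preimage.
Thus σ is bijective.
Since σ is bijective, we find σ⁻¹(52): we need 77x ≡ 52 − 54 ≡ 93 (mod 95). Using 77⁻¹ = 58: x ≡ 58·93 = 5394 = 56·95 + 74, so x = 74.
Check: σ(74) = 77·74 + 54 = 5752 = 60·95 + 52 ≡ 52 (mod 95).

74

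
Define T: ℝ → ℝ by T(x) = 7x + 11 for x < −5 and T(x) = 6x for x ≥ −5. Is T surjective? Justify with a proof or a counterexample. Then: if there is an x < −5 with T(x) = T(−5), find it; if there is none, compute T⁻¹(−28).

-41/7

Both pieces are strictly increasing (slopes 7 and 6), so each is injective on its own interval.
The left piece maps (−∞, −5) onto (−∞, −24); the right piece maps [−5, ∞) onto [−30, ∞).
The union (−∞, −24) ∪ [−30, ∞) covers ℝ, so T is surjective.
For the follow-up: the images overlap, so an x < −5 with T(x) = T(−5) exists. T(−5) = −30; solving 7x + 11 = −30 for x < −5 gives x = (−30 − 11)/7 = −41/7.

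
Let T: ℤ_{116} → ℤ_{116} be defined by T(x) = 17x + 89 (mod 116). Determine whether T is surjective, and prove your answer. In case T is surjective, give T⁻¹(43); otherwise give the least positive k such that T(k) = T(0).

Recall: T is surjective if every y in the codomain equals T(x) for some x in the domain.
Since gcd(17, 116) = 1, 17 is invertible modulo 116. Euclid's algorithm: 116 = 6·17 + 14, 17 = 1·14 + 3, 14 = 4·3 + 2, 3 = 1·2 + 1; back-substituting gives 1 = 41·17 − 6·116, so 17⁻¹ ≡ 41 (mod 116).
For any y ∈ ℤ_{116}, x = 41(y − 89) mod 116 satisfies T(x) = 17·41(y − 89) + 89 ≡ y (since 17·41 ≡ 1 mod 116). So every y has a preimage.
So T is surjective.
Since T is surjective, we compute T⁻¹(43): solve 17x + 89 ≡ 43 (mod 116), i.e. 17x ≡ 70 (mod 116).
Multiplying by 17⁻¹ = 41 gives x ≡ 41·70 = 2870 = 24·116 + 86 ≡ 86 (mod 116).
Check: T(86) = 17·86 + 89 = 1551 = 13·116 + 43 ≡ 43 (mod 116).

86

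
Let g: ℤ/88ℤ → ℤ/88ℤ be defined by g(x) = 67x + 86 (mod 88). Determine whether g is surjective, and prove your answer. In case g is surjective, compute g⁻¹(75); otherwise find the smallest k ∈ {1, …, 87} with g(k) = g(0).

55

Since gcd(67, 88) = 1, 67 is invertible modulo 88. Euclid's algorithm: 88 = 1·67 + 21, 67 = 3·21 + 4, 21 = 5·4 + 1; back-substituting gives 1 = 67·67 − 51·88, so 67⁻¹ ≡ 67 (mod 88).
Then y ↦ 67(y − 86) is a two-sided inverse to g, so every y ∈ ℤ/88ℤ has a preimage.
Thus g is surjective.
Since g is surjective, we compute g⁻¹(75): solve 67x + 86 ≡ 75 (mod 88), i.e. 67x ≡ 77 (mod 88).
Multiplying by 67⁻¹ = 67 gives x ≡ 67·77 = 5159 = 58·88 + 55 ≡ 55 (mod 88).
Check: g(55) = 67·55 + 86 = 3771 = 42·88 + 75 ≡ 75 (mod 88).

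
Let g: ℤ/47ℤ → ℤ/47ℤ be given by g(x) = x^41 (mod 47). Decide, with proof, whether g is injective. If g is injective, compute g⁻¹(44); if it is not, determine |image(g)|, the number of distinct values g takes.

Since 47 is prime, the nonzero elements of ℤ/47ℤ form a cyclic group of order 46.
As gcd(41, 46) = 1, raising to the 41st power is a bijection on this group: if u^41 ≡ v^41 then (uv^{−1})^41 = 1, and the only element of order dividing gcd(41, 46) = 1 is 1, so u = v.
With g(0) = 0 this makes g injective on all of ℤ/47ℤ, hence bijective (finite equal-size domain and codomain). In particular g is injective.
Since g is injective, we find the preimage of 44. The inverse of x ↦ x^41 on (ℤ/47ℤ)^× is x ↦ x^9, because 41·9 = 369 = 8·46 + 1 ≡ 1 (mod 46) and x^{46} = 1 for x ≠ 0 (Fermat). So g⁻¹(44) = 44^9 mod 47.
Repeated squaring mod 47: 44^1 ≡ 44, 44^2 ≡ 44² = 1936 ≡ 9, 44^4 ≡ 9² = 81 ≡ 34, 44^8 ≡ 34² = 1156 ≡ 28. Since 9 = 8 + 1, 44^9 ≡ 28·44: 28·44 = 1232 ≡ 10. So 44^9 ≡ 10 (mod 47).
Hence g⁻¹(44) = 10.

10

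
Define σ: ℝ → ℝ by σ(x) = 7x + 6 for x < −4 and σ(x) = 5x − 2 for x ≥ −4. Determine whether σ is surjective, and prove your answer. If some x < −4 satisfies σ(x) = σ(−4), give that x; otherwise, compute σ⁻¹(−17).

-3

Both pieces are strictly increasing (slopes 7 and 5), so each is injective on its own interval.
The left piece maps (−∞, −4) onto (−∞, −22); the right piece maps [−4, ∞) onto [−22, ∞).
These images together cover ℝ, so σ is surjective.
Because the two images are disjoint, no x < −4 has σ(x) = σ(−4), so we compute σ⁻¹(−17): −17 lies in [−22, ∞), so solve 5x − 2 = −17: x = (−17 + 2)/5 = −3.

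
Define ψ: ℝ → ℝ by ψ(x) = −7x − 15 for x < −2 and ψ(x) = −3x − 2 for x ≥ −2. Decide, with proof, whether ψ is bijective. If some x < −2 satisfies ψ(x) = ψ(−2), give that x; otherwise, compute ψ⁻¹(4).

-19/7

Both pieces are strictly decreasing (slopes −7 and −3), so each is injective on its own interval.
The left piece maps (−∞, −2) onto (−1, ∞); the right piece maps [−2, ∞) onto (−∞, 4].
These images overlap. In particular ψ(−2) = 4 (right piece), and solving −7x − 15 = 4 on the left piece gives x = −19/7 < −2.
So ψ(−19/7) = ψ(−2) with −19/7 ≠ −2, and ψ is not injective, hence not bijective. This x = −19/7 is the requested value below −2.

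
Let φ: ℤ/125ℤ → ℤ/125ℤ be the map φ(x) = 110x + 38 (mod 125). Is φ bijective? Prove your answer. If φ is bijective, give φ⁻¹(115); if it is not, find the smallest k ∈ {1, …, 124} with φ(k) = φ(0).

25

By definition, φ is injective if φ(u) = φ(v) implies u = v.
We have gcd(110, 125) = 5 > 1. Taking u = 0 and v = 25: φ(0) = 38 and φ(25) = 110·25 + 38 = 2788 ≡ 38 (mod 125).
So φ(0) = φ(25) while 0 ≠ 25, therefore φ is not injective, hence not bijective.
Since φ is not bijective, we find the least positive k with φ(k) = φ(0): this means 110k ≡ 0 (mod 125), i.e. 125 ∣ 110k. Since gcd(110, 125) = 5, dividing through by 5 this holds exactly when 25 ∣ 22k, and as gcd(22, 25) = 1, exactly when 25 ∣ k.
The smallest positive such k is 25.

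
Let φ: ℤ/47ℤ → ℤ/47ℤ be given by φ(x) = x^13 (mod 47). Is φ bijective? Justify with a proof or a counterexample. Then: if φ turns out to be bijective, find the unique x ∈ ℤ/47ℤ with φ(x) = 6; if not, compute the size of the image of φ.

12

Since 47 is prime, the nonzero elements of ℤ/47ℤ form a cyclic group of order 46.
As gcd(13, 46) = 1, raising to the 13th power is a bijection on this group: if u^13 ≡ v^13 then (uv^{−1})^13 = 1, and the only element of order dividing gcd(13, 46) = 1 is 1, so u = v.
With φ(0) = 0 this makes φ injective on all of ℤ/47ℤ, hence bijective (finite equal-size domain and codomain). In particular φ is bijective.
Since φ is bijective, we find the preimage of 6. The inverse of x ↦ x^13 on (ℤ/47ℤ)^× is x ↦ x^39, because 13·39 = 507 = 11·46 + 1 ≡ 1 (mod 46) and x^{46} = 1 for x ≠ 0 (Fermat). So φ⁻¹(6) = 6^39 mod 47.
Repeated squaring mod 47: 6^1 ≡ 6, 6^2 ≡ 6² = 36, 6^4 ≡ 36² = 1296 ≡ 27, 6^8 ≡ 27² = 729 ≡ 24, 6^16 ≡ 24² = 576 ≡ 12, 6^32 ≡ 12² = 144 ≡ 3. Since 39 = 32 + 4 + 2 + 1, 6^39 ≡ 3·27·36·6: 3·27 = 81 ≡ 34, then 34·36 = 1224 ≡ 2, then 2·6 = 12. So 6^39 ≡ 12 (mod 47).
Hence φ⁻¹(6) = 12.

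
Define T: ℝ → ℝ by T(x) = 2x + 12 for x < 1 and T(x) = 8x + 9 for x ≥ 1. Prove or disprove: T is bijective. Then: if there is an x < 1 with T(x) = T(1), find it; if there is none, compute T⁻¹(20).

Both pieces are strictly increasing (slopes 2 and 8), so each is injective on its own interval.
The left piece maps (−∞, 1) onto (−∞, 14); the right piece maps [1, ∞) onto [17, ∞).
The images leave a gap (14 has no preimage), so T is not surjective, hence not bijective.
Because the two images are disjoint, no x < 1 has T(x) = T(1), so we compute T⁻¹(20): 20 lies in [17, ∞), so solve 8x + 9 = 20: x = (20 − 9)/8 = 11/8.

11/8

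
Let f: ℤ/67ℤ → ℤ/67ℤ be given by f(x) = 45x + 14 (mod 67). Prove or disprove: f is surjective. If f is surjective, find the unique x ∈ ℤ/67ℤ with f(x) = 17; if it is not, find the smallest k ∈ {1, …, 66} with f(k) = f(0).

Since gcd(45, 67) = 1, 45 is invertible modulo 67. Euclid's algorithm: 67 = 1·45 + 22, 45 = 2·22 + 1; back-substituting gives 1 = 3·45 − 2·67, so 45⁻¹ ≡ 3 (mod 67).
For any y ∈ ℤ/67ℤ, x = 3(y − 14) mod 67 satisfies f(x) = 45·3(y − 14) + 14 ≡ y (since 45·3 ≡ 1 mod 67). So every y has a preimage.
So f is surjective.
Since f is surjective, we find f⁻¹(17): we need 45x ≡ 17 − 14 ≡ 3 (mod 67). Using 45⁻¹ = 3: x ≡ 3·3 = 9, so x = 9.
Check: f(9) = 45·9 + 14 = 419 = 6·67 + 17 ≡ 17 (mod 67).

9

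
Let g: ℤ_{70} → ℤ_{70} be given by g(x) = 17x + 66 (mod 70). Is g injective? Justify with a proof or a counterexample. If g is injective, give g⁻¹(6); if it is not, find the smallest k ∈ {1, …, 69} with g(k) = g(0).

50

Recall: g is injective if g(a) = g(b) implies a = b.
If g(a) = g(b), then 17a ≡ 17b (mod 70). Because gcd(17, 70) = 1, we may cancel 17 to get a ≡ b (mod 70).
Therefore g is injective.
We now compute 17⁻¹ mod 70 explicitly. Euclid's algorithm: 70 = 4·17 + 2, 17 = 8·2 + 1; back-substituting gives 1 = 33·17 − 8·70, so 17⁻¹ ≡ 33 (mod 70).
Since g is injective, we find g⁻¹(6): we need 17x ≡ 6 − 66 ≡ 10 (mod 70). Using 17⁻¹ = 33: x ≡ 33·10 = 330 = 4·70 + 50, so x = 50.
Check: g(50) = 17·50 + 66 = 916 = 13·70 + 6 ≡ 6 (mod 70).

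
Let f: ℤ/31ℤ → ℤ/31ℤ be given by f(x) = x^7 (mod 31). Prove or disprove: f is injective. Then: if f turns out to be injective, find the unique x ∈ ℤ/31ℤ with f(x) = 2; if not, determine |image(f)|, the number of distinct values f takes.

8

Since 31 is prime, the nonzero elements of ℤ/31ℤ form a cyclic group of order 30.
As gcd(7, 30) = 1, raising to the 7th power is a bijection on this group: if u^7 ≡ v^7 then (uv^{−1})^7 = 1, and the only element of order dividing gcd(7, 30) = 1 is 1, so u = v.
With f(0) = 0 this makes f injective on all of ℤ/31ℤ, hence bijective (finite equal-size domain and codomain). In particular f is injective.
Since f is injective, we find the preimage of 2. The inverse of x ↦ x^7 on (ℤ/31ℤ)^× is x ↦ x^13, because 7·13 = 91 = 3·30 + 1 ≡ 1 (mod 30) and x^{30} = 1 for x ≠ 0 (Fermat). So f⁻¹(2) = 2^13 mod 31.
Repeated squaring mod 31: 2^1 ≡ 2, 2^2 ≡ 2² = 4, 2^4 ≡ 4² = 16, 2^8 ≡ 16² = 256 ≡ 8. Since 13 = 8 + 4 + 1, 2^13 ≡ 8·16·2: 8·16 = 128 ≡ 4, then 4·2 = 8. So 2^13 ≡ 8 (mod 31).
Hence f⁻¹(2) = 8.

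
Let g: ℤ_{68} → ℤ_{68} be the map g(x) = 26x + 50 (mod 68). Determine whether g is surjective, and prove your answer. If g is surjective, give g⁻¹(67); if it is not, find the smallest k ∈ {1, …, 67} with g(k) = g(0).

34

Since gcd(26, 68) = 2, we have 26x ≡ 0 (mod 2) for all x, so g(x) ≡ 0 (mod 2).
But 1 ≢ 0 (mod 2), so 1 ∈ ℤ_{68} has no preimage. Therefore g is not surjective.
Since g is not surjective, we find the least positive k with g(k) = g(0): this means 26k ≡ 0 (mod 68), i.e. 68 ∣ 26k. Since gcd(26, 68) = 2, dividing through by 2 this holds exactly when 34 ∣ 13k, and as gcd(13, 34) = 1, exactly when 34 ∣ k.
The smallest positive such k is 34.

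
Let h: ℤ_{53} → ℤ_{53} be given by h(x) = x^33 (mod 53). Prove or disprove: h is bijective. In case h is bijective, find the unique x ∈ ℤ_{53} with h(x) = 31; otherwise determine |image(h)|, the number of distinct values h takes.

2

Since 53 is prime, the nonzero elements of ℤ_{53} form a cyclic group of order 52.
As gcd(33, 52) = 1, raising to the 33rd power is a bijection on this group: if a^33 ≡ b^33 then (ab^{−1})^33 = 1, and the only element of order dividing gcd(33, 52) = 1 is 1, so a = b.
With h(0) = 0 this makes h injective on all of ℤ_{53}, hence bijective (finite equal-size domain and codomain). In particular h is bijective.
Since h is bijective, we find the preimage of 31. The inverse of x ↦ x^33 on (ℤ_{53})^× is x ↦ x^41, because 33·41 = 1353 = 26·52 + 1 ≡ 1 (mod 52) and x^{52} = 1 for x ≠ 0 (Fermat). So h⁻¹(31) = 31^41 mod 53.
Repeated squaring mod 53: 31^1 ≡ 31, 31^2 ≡ 31² = 961 ≡ 7, 31^4 ≡ 7² = 49, 31^8 ≡ 49² = 2401 ≡ 16, 31^16 ≡ 16² = 256 ≡ 44, 31^32 ≡ 44² = 1936 ≡ 28. Since 41 = 32 + 8 + 1, 31^41 ≡ 28·16·31: 28·16 = 448 ≡ 24, then 24·31 = 744 ≡ 2. So 31^41 ≡ 2 (mod 53).
Hence h⁻¹(31) = 2.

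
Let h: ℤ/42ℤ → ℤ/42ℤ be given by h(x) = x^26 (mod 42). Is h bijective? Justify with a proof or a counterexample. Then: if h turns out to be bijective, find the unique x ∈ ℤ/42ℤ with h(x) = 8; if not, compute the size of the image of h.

h(4): Repeated squaring mod 42: 4^1 ≡ 4, 4^2 ≡ 4² = 16, 4^4 ≡ 16² = 256 ≡ 4, 4^8 ≡ 4² = 16, 4^16 ≡ 16² = 256 ≡ 4. Since 26 = 16 + 8 + 2, 4^26 ≡ 4·16·16: 4·16 = 64 ≡ 22, then 22·16 = 352 ≡ 16. So 4^26 ≡ 16 (mod 42).
h(10): Repeated squaring mod 42: 10^1 ≡ 10, 10^2 ≡ 10² = 100 ≡ 16, 10^4 ≡ 16² = 256 ≡ 4, 10^8 ≡ 4² = 16, 10^16 ≡ 16² = 256 ≡ 4. Since 26 = 16 + 8 + 2, 10^26 ≡ 4·16·16: 4·16 = 64 ≡ 22, then 22·16 = 352 ≡ 16. So 10^26 ≡ 16 (mod 42).
So h(4) = h(10) = 16 while 4 ≠ 10, thus h is not injective, hence not bijective.
Since h is not bijective, we determine |image(h)|. Computing x^26 mod 42 for each x (by repeated squaring, reducing mod 42 at every step), the values h(0), h(1), …, h(41) are: 0, 1, 4, 9, 16, 25, 36, 7, 22, 39, 16, 37, 18, 1, 28, 15, 4, 37, 30, 25, 22, 21, 22, 25, 30, 37, 4, 15, 28, 1, 18, 37, 16, 39, 22, 7, 36, 25, 16, 9, 4, 1.
The distinct values are {0, 1, 4, 7, 9, 15, 16, 18, 21, 22, 25, 28, 30, 36, 37, 39}; there are 16 of them.

16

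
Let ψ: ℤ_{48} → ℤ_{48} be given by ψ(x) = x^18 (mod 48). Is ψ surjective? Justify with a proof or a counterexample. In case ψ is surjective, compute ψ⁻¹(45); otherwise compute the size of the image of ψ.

ψ(2): Repeated squaring mod 48: 2^1 ≡ 2, 2^2 ≡ 2² = 4, 2^4 ≡ 4² = 16, 2^8 ≡ 16² = 256 ≡ 16, 2^16 ≡ 16² = 256 ≡ 16. Since 18 = 16 + 2, 2^18 ≡ 16·4: 16·4 = 64 ≡ 16. So 2^18 ≡ 16 (mod 48).
ψ(4): Repeated squaring mod 48: 4^1 ≡ 4, 4^2 ≡ 4² = 16, 4^4 ≡ 16² = 256 ≡ 16, 4^8 ≡ 16² = 256 ≡ 16, 4^16 ≡ 16² = 256 ≡ 16. Since 18 = 16 + 2, 4^18 ≡ 16·16: 16·16 = 256 ≡ 16. So 4^18 ≡ 16 (mod 48).
So ψ(2) = ψ(4) = 16 while 2 ≠ 4, hence ψ is not injective.
A non-injective map from the 48-element set ℤ_{48} to itself takes at most 47 distinct values, so it cannot be surjective. Therefore ψ is not surjective.
Since ψ is not surjective, we determine |image(ψ)|. Computing x^18 mod 48 for each x (by repeated squaring, reducing mod 48 at every step), the values ψ(0), ψ(1), …, ψ(47) are: 0, 1, 16, 9, 16, 25, 0, 1, 16, 33, 16, 25, 0, 25, 16, 33, 16, 1, 0, 25, 16, 9, 16, 1, 0, 1, 16, 9, 16, 25, 0, 1, 16, 33, 16, 25, 0, 25, 16, 33, 16, 1, 0, 25, 16, 9, 16, 1.
The distinct values are {0, 1, 9, 16, 25, 33}; there are 6 of them.

6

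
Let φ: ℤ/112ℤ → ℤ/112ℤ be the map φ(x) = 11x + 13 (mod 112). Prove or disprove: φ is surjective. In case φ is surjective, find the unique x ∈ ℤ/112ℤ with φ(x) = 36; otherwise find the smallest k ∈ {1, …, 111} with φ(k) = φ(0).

53

Since gcd(11, 112) = 1, 11 is invertible modulo 112. Euclid's algorithm: 112 = 10·11 + 2, 11 = 5·2 + 1; back-substituting gives 1 = 51·11 − 5·112, so 11⁻¹ ≡ 51 (mod 112).
For any y ∈ ℤ/112ℤ, x = 51(y − 13) mod 112 satisfies φ(x) = 11·51(y − 13) + 13 ≡ y (since 11·51 ≡ 1 mod 112). So every y has a preimage.
So φ is surjective.
Since φ is surjective, we compute φ⁻¹(36): solve 11x + 13 ≡ 36 (mod 112), i.e. 11x ≡ 23 (mod 112).
Multiplying by 11⁻¹ = 51 gives x ≡ 51·23 = 1173 = 10·112 + 53 ≡ 53 (mod 112).
Check: φ(53) = 11·53 + 13 = 596 = 5·112 + 36 ≡ 36 (mod 112).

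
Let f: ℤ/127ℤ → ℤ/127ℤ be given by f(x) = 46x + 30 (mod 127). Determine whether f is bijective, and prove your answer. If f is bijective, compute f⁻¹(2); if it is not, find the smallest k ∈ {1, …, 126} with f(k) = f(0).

If f(a) = f(b), then 46a ≡ 46b (mod 127). Because gcd(46, 127) = 1, we may cancel 46 to get a ≡ b (mod 127).
We now compute 46⁻¹ mod 127 explicitly. Euclid's algorithm: 127 = 2·46 + 35, 46 = 1·35 + 11, 35 = 3·11 + 2, 11 = 5·2 + 1; back-substituting gives 1 = 58·46 − 21·127, so 46⁻¹ ≡ 58 (mod 127).
Then y ↦ 58(y − 30) is a two-sided inverse to f, so every y ∈ ℤ/127ℤ has a preimage.
Hence f is bijective.
Since f is bijective, we compute f⁻¹(2): solve 46x + 30 ≡ 2 (mod 127), i.e. 46x ≡ 99 (mod 127).
Multiplying by 46⁻¹ = 58 gives x ≡ 58·99 = 5742 = 45·127 + 27 ≡ 27 (mod 127).
Check: f(27) = 46·27 + 30 = 1272 = 10·127 + 2 ≡ 2 (mod 127).

27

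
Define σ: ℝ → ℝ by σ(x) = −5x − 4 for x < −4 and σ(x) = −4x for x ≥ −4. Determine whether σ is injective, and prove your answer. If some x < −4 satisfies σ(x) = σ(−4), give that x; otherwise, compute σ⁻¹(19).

-23/5

Both pieces are strictly decreasing (slopes −5 and −4), so each is injective on its own interval.
The left piece maps (−∞, −4) onto (16, ∞); the right piece maps [−4, ∞) onto (−∞, 16].
These images are disjoint, so no value is attained by both pieces. Thus σ is injective.
Because the two images are disjoint, no x < −4 has σ(x) = σ(−4), so we compute σ⁻¹(19): 19 lies in (16, ∞), so solve −5x − 4 = 19: x = (19 + 4)/(−5) = −23/5.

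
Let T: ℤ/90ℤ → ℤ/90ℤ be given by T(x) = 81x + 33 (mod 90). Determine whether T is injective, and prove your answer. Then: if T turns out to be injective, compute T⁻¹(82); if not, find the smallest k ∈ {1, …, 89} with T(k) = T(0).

10

We have gcd(81, 90) = 9 > 1. Taking u = 0 and v = 10: T(0) = 33 and T(10) = 81·10 + 33 = 843 ≡ 33 (mod 90).
So T(0) = T(10) while 0 ≠ 10, thus T is not injective.
Since T is not injective, we find the least positive k with T(k) = T(0): this means 81k ≡ 0 (mod 90), i.e. 90 ∣ 81k. Since gcd(81, 90) = 9, dividing through by 9 this holds exactly when 10 ∣ 9k, and as gcd(9, 10) = 1, exactly when 10 ∣ k.
The smallest positive such k is 10.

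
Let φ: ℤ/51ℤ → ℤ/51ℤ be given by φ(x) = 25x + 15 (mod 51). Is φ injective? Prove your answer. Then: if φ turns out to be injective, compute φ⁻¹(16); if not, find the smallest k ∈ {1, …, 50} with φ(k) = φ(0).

49

If φ(u) = φ(v), then 25u ≡ 25v (mod 51). Because gcd(25, 51) = 1, we may cancel 25 to get u ≡ v (mod 51).
Hence φ is injective.
We now compute 25⁻¹ mod 51 explicitly. Euclid's algorithm: 51 = 2·25 + 1; back-substituting gives 1 = 49·25 − 24·51, so 25⁻¹ ≡ 49 (mod 51).
Since φ is injective, we find φ⁻¹(16): we need 25x ≡ 16 − 15 ≡ 1 (mod 51). Using 25⁻¹ = 49: x ≡ 49·1 = 49, so x = 49.
Check: φ(49) = 25·49 + 15 = 1240 = 24·51 + 16 ≡ 16 (mod 51).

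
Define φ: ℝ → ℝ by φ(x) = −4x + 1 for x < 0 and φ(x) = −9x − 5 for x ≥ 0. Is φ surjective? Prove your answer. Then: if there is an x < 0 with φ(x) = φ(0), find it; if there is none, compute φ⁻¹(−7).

2/9

Both pieces are strictly decreasing (slopes −4 and −9), so each is injective on its own interval.
The left piece maps (−∞, 0) onto (1, ∞); the right piece maps [0, ∞) onto (−∞, −5].
The union (1, ∞) ∪ (−∞, −5] omits the interval between 1 and −5; in particular 1 has no preimage. So φ is not surjective.
Because the two images are disjoint, no x < 0 has φ(x) = φ(0), so we compute φ⁻¹(−7): −7 lies in (−∞, −5], so solve −9x − 5 = −7: x = (−7 + 5)/(−9) = 2/9.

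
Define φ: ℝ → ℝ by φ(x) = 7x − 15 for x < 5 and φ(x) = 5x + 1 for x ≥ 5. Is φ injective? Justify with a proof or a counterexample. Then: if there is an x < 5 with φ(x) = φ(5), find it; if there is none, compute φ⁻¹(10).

Both pieces are strictly increasing (slopes 7 and 5), so each is injective on its own interval.
The left piece maps (−∞, 5) onto (−∞, 20); the right piece maps [5, ∞) onto [26, ∞).
These images are disjoint, so no value is attained by both pieces. Thus φ is injective.
Because the two images are disjoint, no x < 5 has φ(x) = φ(5), so we compute φ⁻¹(10): 10 lies in (−∞, 20), so solve 7x − 15 = 10: x = (10 + 15)/7 = 25/7.

25/7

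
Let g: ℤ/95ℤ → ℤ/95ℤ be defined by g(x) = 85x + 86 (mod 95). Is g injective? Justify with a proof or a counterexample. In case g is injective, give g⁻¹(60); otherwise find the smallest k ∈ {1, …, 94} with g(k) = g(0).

19

Recall that g is injective when g(u) = g(v) forces u = v.
We have gcd(85, 95) = 5 > 1. Taking u = 0 and v = 19: g(0) = 86 and g(19) = 85·19 + 86 = 1701 ≡ 86 (mod 95).
So g(0) = g(19) while 0 ≠ 19, hence g is not injective.
Since g is not injective, we find the least positive k with g(k) = g(0): this means 85k ≡ 0 (mod 95), i.e. 95 ∣ 85k. Since gcd(85, 95) = 5, dividing through by 5 this holds exactly when 19 ∣ 17k, and as gcd(17, 19) = 1, exactly when 19 ∣ k.
The smallest positive such k is 19.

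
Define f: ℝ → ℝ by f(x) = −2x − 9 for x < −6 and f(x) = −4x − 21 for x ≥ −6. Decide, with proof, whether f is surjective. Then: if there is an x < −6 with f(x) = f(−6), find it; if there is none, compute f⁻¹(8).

Both pieces are strictly decreasing (slopes −2 and −4), so each is injective on its own interval.
The left piece maps (−∞, −6) onto (3, ∞); the right piece maps [−6, ∞) onto (−∞, 3].
These images together cover ℝ, so f is surjective.
Because the two images are disjoint, no x < −6 has f(x) = f(−6), so we compute f⁻¹(8): 8 lies in (3, ∞), so solve −2x − 9 = 8: x = (8 + 9)/(−2) = −17/2.

-17/2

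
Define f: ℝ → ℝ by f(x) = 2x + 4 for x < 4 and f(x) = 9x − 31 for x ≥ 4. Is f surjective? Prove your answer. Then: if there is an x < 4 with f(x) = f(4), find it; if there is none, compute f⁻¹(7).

Both pieces are strictly increasing (slopes 2 and 9), so each is injective on its own interval.
The left piece maps (−∞, 4) onto (−∞, 12); the right piece maps [4, ∞) onto [5, ∞).
The union (−∞, 12) ∪ [5, ∞) covers ℝ, so f is surjective.
For the follow-up: the images overlap, so an x < 4 with f(x) = f(4) exists. f(4) = 5; solving 2x + 4 = 5 for x < 4 gives x = (5 − 4)/2 = 1/2.

1/2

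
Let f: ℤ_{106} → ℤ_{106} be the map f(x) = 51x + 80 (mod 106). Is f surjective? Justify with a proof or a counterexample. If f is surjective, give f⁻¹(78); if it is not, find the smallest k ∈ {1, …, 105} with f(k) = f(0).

54

Since gcd(51, 106) = 1, 51 is invertible modulo 106. Euclid's algorithm: 106 = 2·51 + 4, 51 = 12·4 + 3, 4 = 1·3 + 1; back-substituting gives 1 = 79·51 − 38·106, so 51⁻¹ ≡ 79 (mod 106).
Then y ↦ 79(y − 80) is a two-sided inverse to f, so every y ∈ ℤ_{106} has a preimage.
Thus f is surjective.
Since f is surjective, we compute f⁻¹(78): solve 51x + 80 ≡ 78 (mod 106), i.e. 51x ≡ 104 (mod 106).
Multiplying by 51⁻¹ = 79 gives x ≡ 79·104 = 8216 = 77·106 + 54 ≡ 54 (mod 106).
Check: f(54) = 51·54 + 80 = 2834 = 26·106 + 78 ≡ 78 (mod 106).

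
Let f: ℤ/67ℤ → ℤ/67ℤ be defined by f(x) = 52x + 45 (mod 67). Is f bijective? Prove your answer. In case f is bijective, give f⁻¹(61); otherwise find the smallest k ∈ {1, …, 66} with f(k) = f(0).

By definition, f is injective when f(x_1) = f(x_2) forces x_1 = x_2.
If f(x_1) = f(x_2), then 52x_1 ≡ 52x_2 (mod 67). Because gcd(52, 67) = 1, we may cancel 52 to get x_1 ≡ x_2 (mod 67).
We now compute 52⁻¹ mod 67 explicitly. Euclid's algorithm: 67 = 1·52 + 15, 52 = 3·15 + 7, 15 = 2·7 + 1; back-substituting gives 1 = 58·52 − 45·67, so 52⁻¹ ≡ 58 (mod 67).
For any y ∈ ℤ/67ℤ, x = 58(y − 45) mod 67 satisfies f(x) = 52·58(y − 45) + 45 ≡ y (since 52·58 ≡ 1 mod 67). So every y has a preimage.
Thus f is bijective.
Since f is bijective, we find f⁻¹(61): we need 52x ≡ 61 − 45 ≡ 16 (mod 67). Using 52⁻¹ = 58: x ≡ 58·16 = 928 = 13·67 + 57, so x = 57.
Check: f(57) = 52·57 + 45 = 3009 = 44·67 + 61 ≡ 61 (mod 67).

57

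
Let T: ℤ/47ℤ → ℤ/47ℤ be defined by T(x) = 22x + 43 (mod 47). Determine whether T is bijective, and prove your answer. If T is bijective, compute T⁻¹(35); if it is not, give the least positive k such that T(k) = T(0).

Recall that T is injective if T(a) = T(b) implies a = b.
Suppose T(a) = T(b) in ℤ/47ℤ. Then 22a + 43 ≡ 22b + 43 (mod 47), hence 22(a − b) ≡ 0 (mod 47).
Since gcd(22, 47) = 1, 22 is invertible modulo 47, therefore a − b ≡ 0 (mod 47), i.e. a = b.
We now compute 22⁻¹ mod 47 explicitly. Euclid's algorithm: 47 = 2·22 + 3, 22 = 7·3 + 1; back-substituting gives 1 = 15·22 − 7·47, so 22⁻¹ ≡ 15 (mod 47).
For any y ∈ ℤ/47ℤ, x = 15(y − 43) mod 47 satisfies T(x) = 22·15(y − 43) + 43 ≡ y (since 22·15 ≡ 1 mod 47). So every y has a preimage.
So T is bijective.
Since T is bijective, we compute T⁻¹(35): solve 22x + 43 ≡ 35 (mod 47), i.e. 22x ≡ 39 (mod 47).
Multiplying by 22⁻¹ = 15 gives x ≡ 15·39 = 585 = 12·47 + 21 ≡ 21 (mod 47).
Check: T(21) = 22·21 + 43 = 505 = 10·47 + 35 ≡ 35 (mod 47).

21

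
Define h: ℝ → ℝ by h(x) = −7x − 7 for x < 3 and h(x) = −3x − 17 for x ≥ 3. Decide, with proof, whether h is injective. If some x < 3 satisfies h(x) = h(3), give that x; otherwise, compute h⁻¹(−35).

Both pieces are strictly decreasing (slopes −7 and −3), so each is injective on its own interval.
The left piece maps (−∞, 3) onto (−28, ∞); the right piece maps [3, ∞) onto (−∞, −26].
These images overlap. In particular h(3) = −26 (right piece), and solving −7x − 7 = −26 on the left piece gives x = 19/7 < 3.
So h(19/7) = h(3) with 19/7 ≠ 3, and h is not injective. This x = 19/7 is the requested value below 3.

19/7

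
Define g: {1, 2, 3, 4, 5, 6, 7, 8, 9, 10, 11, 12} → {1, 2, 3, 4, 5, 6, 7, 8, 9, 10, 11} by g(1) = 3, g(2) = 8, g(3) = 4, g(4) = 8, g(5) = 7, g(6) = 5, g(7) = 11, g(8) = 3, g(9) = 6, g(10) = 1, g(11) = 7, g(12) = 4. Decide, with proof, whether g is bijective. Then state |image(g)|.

8

g(2) = 8 = g(4) with 2 ≠ 4, so g is not injective, hence not bijective.
The image of g is {1, 3, 4, 5, 6, 7, 8, 11}, which has 8 elements.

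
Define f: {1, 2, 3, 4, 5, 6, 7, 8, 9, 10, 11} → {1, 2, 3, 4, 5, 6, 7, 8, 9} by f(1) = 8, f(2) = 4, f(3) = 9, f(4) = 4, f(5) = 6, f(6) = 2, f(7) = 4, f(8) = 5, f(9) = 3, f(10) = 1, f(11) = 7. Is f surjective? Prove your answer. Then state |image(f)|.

9

Every element of the codomain has a preimage: 1 = f(10), 2 = f(6), 3 = f(9), 4 = f(2), 5 = f(8), 6 = f(5), 7 = f(11), 8 = f(1), 9 = f(3).
Hence f is surjective.
The image of f is {1, 2, 3, 4, 5, 6, 7, 8, 9}, which has 9 elements.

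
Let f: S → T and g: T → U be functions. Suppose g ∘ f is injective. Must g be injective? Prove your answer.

No. Take S = {0}, T = {0, 1, 2, 3}, U = {0, 1, 2, 3}, f(a) = a for each a ∈ S, and g(b) = 2 if b ∈ {2, 3} else g(b) = b.
Then g ∘ f = f is injective (S ⊂ T and f is the inclusion), but g(2) = g(3) = 2 with 2 ≠ 3, so g is not injective.

not injective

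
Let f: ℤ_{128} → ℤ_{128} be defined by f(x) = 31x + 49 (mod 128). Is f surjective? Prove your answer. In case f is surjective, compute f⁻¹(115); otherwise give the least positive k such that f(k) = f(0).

126

Since gcd(31, 128) = 1, 31 is invertible modulo 128. Euclid's algorithm: 128 = 4·31 + 4, 31 = 7·4 + 3, 4 = 1·3 + 1; back-substituting gives 1 = 95·31 − 23·128, so 31⁻¹ ≡ 95 (mod 128).
For any y ∈ ℤ_{128}, x = 95(y − 49) mod 128 satisfies f(x) = 31·95(y − 49) + 49 ≡ y (since 31·95 ≡ 1 mod 128). So every y has a preimage.
Hence f is surjective.
Since f is surjective, we compute f⁻¹(115): solve 31x + 49 ≡ 115 (mod 128), i.e. 31x ≡ 66 (mod 128).
Multiplying by 31⁻¹ = 95 gives x ≡ 95·66 = 6270 = 48·128 + 126 ≡ 126 (mod 128).
Check: f(126) = 31·126 + 49 = 3955 = 30·128 + 115 ≡ 115 (mod 128).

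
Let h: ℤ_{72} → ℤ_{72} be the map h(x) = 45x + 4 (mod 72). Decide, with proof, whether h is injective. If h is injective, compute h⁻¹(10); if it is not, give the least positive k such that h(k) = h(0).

We have gcd(45, 72) = 9 > 1. Taking a = 0 and b = 8: h(0) = 4 and h(8) = 45·8 + 4 = 364 ≡ 4 (mod 72).
So h(0) = h(8) while 0 ≠ 8, so h is not injective.
Since h is not injective, we find the least positive k with h(k) = h(0): this means 45k ≡ 0 (mod 72), i.e. 72 ∣ 45k. Since gcd(45, 72) = 9, dividing through by 9 this holds exactly when 8 ∣ 5k, and as gcd(5, 8) = 1, exactly when 8 ∣ k.
The smallest positive such k is 8.

8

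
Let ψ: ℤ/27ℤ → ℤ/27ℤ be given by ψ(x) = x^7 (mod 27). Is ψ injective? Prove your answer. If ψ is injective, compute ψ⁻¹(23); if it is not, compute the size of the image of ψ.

19

ψ(0) = 0^7 = 0.
ψ(3): Repeated squaring mod 27: 3^1 ≡ 3, 3^2 ≡ 3² = 9, 3^4 ≡ 9² = 81 ≡ 0. Since 7 = 4 + 2 + 1, 3^7 ≡ 0·9·3: 0·9 = 0, then 0·3 = 0. So 3^7 ≡ 0 (mod 27).
So ψ(0) = ψ(3) = 0 while 0 ≠ 3, therefore ψ is not injective.
Since ψ is not injective, we determine |image(ψ)|. Computing x^7 mod 27 for each x (by repeated squaring, reducing mod 27 at every step), the values ψ(0), ψ(1), …, ψ(26) are: 0, 1, 20, 0, 22, 14, 0, 16, 8, 0, 10, 2, 0, 4, 23, 0, 25, 17, 0, 19, 11, 0, 13, 5, 0, 7, 26.
The distinct values are {0, 1, 2, 4, 5, 7, 8, 10, 11, 13, 14, 16, 17, 19, 20, 22, 23, 25, 26}; there are 19 of them.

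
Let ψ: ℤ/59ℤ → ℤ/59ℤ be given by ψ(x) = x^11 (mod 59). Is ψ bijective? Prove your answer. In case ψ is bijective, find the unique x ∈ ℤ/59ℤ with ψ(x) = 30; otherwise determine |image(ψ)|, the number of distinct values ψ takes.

Since 59 is prime, the nonzero elements of ℤ/59ℤ form a cyclic group of order 58.
As gcd(11, 58) = 1, raising to the 11th power is a bijection on this group: if s^11 ≡ t^11 then (st^{−1})^11 = 1, and the only element of order dividing gcd(11, 58) = 1 is 1, so s = t.
With ψ(0) = 0 this makes ψ injective on all of ℤ/59ℤ, hence bijective (finite equal-size domain and codomain). In particular ψ is bijective.
Since ψ is bijective, we find the preimage of 30. The inverse of x ↦ x^11 on (ℤ/59ℤ)^× is x ↦ x^37, because 11·37 = 407 = 7·58 + 1 ≡ 1 (mod 58) and x^{58} = 1 for x ≠ 0 (Fermat). So ψ⁻¹(30) = 30^37 mod 59.
Repeated squaring mod 59: 30^1 ≡ 30, 30^2 ≡ 30² = 900 ≡ 15, 30^4 ≡ 15² = 225 ≡ 48, 30^8 ≡ 48² = 2304 ≡ 3, 30^16 ≡ 3² = 9, 30^32 ≡ 9² = 81 ≡ 22. Since 37 = 32 + 4 + 1, 30^37 ≡ 22·48·30: 22·48 = 1056 ≡ 53, then 53·30 = 1590 ≡ 56. So 30^37 ≡ 56 (mod 59).
Hence ψ⁻¹(30) = 56.

56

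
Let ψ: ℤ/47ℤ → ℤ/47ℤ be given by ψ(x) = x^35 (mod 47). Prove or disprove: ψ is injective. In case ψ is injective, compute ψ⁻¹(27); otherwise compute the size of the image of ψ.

24

Since 47 is prime, the nonzero elements of ℤ/47ℤ form a cyclic group of order 46.
As gcd(35, 46) = 1, raising to the 35th power is a bijection on this group: if u^35 ≡ v^35 then (uv^{−1})^35 = 1, and the only element of order dividing gcd(35, 46) = 1 is 1, so u = v.
With ψ(0) = 0 this makes ψ injective on all of ℤ/47ℤ, hence bijective (finite equal-size domain and codomain). In particular ψ is injective.
Since ψ is injective, we find the preimage of 27. The inverse of x ↦ x^35 on (ℤ/47ℤ)^× is x ↦ x^25, because 35·25 = 875 = 19·46 + 1 ≡ 1 (mod 46) and x^{46} = 1 for x ≠ 0 (Fermat). So ψ⁻¹(27) = 27^25 mod 47.
Repeated squaring mod 47: 27^1 ≡ 27, 27^2 ≡ 27² = 729 ≡ 24, 27^4 ≡ 24² = 576 ≡ 12, 27^8 ≡ 12² = 144 ≡ 3, 27^16 ≡ 3² = 9. Since 25 = 16 + 8 + 1, 27^25 ≡ 9·3·27: 9·3 = 27, then 27·27 = 729 ≡ 24. So 27^25 ≡ 24 (mod 47).
Hence ψ⁻¹(27) = 24.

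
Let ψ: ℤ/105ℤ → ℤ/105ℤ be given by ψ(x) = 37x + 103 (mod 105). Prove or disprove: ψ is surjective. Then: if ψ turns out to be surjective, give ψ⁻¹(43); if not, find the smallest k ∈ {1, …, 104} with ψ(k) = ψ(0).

Recall that surjectivity means every element of the codomain has a preimage under ψ.
Since gcd(37, 105) = 1, 37 is invertible modulo 105. Euclid's algorithm: 105 = 2·37 + 31, 37 = 1·31 + 6, 31 = 5·6 + 1; back-substituting gives 1 = 88·37 − 31·105, so 37⁻¹ ≡ 88 (mod 105).
Then y ↦ 88(y − 103) is a two-sided inverse to ψ, so every y ∈ ℤ/105ℤ has a preimage.
Thus ψ is surjective.
Since ψ is surjective, we find ψ⁻¹(43): we need 37x ≡ 43 − 103 ≡ 45 (mod 105). Using 37⁻¹ = 88: x ≡ 88·45 = 3960 = 37·105 + 75, so x = 75.
Check: ψ(75) = 37·75 + 103 = 2878 = 27·105 + 43 ≡ 43 (mod 105).

75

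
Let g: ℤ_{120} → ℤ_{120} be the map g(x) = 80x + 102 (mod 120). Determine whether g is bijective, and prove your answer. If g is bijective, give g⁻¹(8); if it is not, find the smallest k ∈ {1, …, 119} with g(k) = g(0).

We have gcd(80, 120) = 40 > 1. Taking a = 0 and b = 3: g(0) = 102 and g(3) = 80·3 + 102 = 342 ≡ 102 (mod 120).
So g(0) = g(3) while 0 ≠ 3, thus g is not injective, hence not bijective.
Since g is not bijective, we find the least positive k with g(k) = g(0): this means 80k ≡ 0 (mod 120), i.e. 120 ∣ 80k. Since gcd(80, 120) = 40, dividing through by 40 this holds exactly when 3 ∣ 2k, and as gcd(2, 3) = 1, exactly when 3 ∣ k.
The smallest positive such k is 3.

3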